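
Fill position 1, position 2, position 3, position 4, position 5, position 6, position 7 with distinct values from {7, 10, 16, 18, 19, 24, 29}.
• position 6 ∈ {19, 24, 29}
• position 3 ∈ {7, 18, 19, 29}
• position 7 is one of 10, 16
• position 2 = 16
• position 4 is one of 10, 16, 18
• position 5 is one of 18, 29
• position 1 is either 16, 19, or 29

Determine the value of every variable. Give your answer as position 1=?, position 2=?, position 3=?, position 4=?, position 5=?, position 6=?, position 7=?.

position 1=19, position 2=16, position 3=7, position 4=18, position 5=29, position 6=24, position 7=10

position 2's domain is down to {16}, so position 2 = 16. Remove 16 from position 1, position 4, position 7.
position 7 has just one choice, so position 7 = 10. Remove 10 from position 4.
position 4's domain is down to {18}, so position 4 = 18. Remove 18 from position 3, position 5.
position 5 must be 29 (only option left). So position 1, position 3, position 6 can't be 29.
That leaves position 1 = 19. Remove 19 from position 3, position 6.
That leaves position 3 = 7.
position 6 has just one choice, so position 6 = 24.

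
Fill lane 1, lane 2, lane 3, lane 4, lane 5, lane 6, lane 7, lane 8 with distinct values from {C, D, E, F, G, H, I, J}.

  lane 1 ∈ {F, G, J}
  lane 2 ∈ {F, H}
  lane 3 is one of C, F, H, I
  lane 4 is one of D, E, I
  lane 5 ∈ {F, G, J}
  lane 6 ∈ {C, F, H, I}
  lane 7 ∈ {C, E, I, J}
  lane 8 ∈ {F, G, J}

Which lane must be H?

Among the 8 variables, D fits only lane 4 (and all 8 values in {C, D, E, F, G, H, I, J} must be used), so lane 4 = D.
Among the 7 still-open variables, E fits only lane 7 (and all 7 values in {C, E, F, G, H, I, J} must be used), so lane 7 = E.
The 3 variables lane 1, lane 5, lane 8 are confined to {F, G, J}, which locks those values in; drop them from lane 2, lane 3, lane 6.
So H goes to lane 2.

lane 2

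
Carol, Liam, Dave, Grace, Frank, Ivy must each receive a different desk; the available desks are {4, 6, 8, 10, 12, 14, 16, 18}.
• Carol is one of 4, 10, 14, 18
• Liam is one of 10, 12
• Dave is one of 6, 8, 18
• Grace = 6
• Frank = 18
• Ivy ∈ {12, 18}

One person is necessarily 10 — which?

Grace's domain is down to {6}, so Grace = 6. Strike 6 from Dave.
Frank's domain is down to {18}, so Frank = 18. Strike 18 from Carol, Dave, Ivy.
That leaves Ivy = 12. Eliminate 12 elsewhere: Liam.
So 10 goes to Liam.

Liam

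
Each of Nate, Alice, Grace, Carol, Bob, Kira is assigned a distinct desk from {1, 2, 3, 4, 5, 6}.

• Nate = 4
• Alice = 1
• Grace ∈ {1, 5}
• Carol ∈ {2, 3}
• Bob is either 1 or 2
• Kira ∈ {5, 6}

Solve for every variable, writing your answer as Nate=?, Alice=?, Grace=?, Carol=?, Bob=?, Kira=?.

Nate has just one choice, so Nate = 4.
That leaves Alice = 1. Eliminate 1 elsewhere: Grace, Bob.
Grace has just one choice, so Grace = 5. Eliminate 5 elsewhere: Kira.
That leaves Bob = 2. Strike 2 from Carol.
Kira's domain is down to {6}, so Kira = 6.
Carol has just one choice, so Carol = 3.

Nate=4, Alice=1, Grace=5, Carol=3, Bob=2, Kira=6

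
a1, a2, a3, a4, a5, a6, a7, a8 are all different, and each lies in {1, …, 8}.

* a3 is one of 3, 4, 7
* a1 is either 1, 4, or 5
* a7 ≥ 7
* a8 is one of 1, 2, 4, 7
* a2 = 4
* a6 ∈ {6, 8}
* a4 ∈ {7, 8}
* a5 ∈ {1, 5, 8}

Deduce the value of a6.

a2 has just one choice, so a2 = 4. Eliminate 4 elsewhere: a1, a3, a8.
The 7 still-open variables draw from only 7 values {1, 2, 3, 5, 6, 7, 8}, so each is used; only a8 can be 2, hence a8 = 2.
The 6 still-open variables together cover exactly {1, 3, 5, 6, 7, 8} — 6 values for 6 variables — and 3 appears only in a3's list, so a3 = 3.
The 5 still-open variables together cover exactly {1, 5, 6, 7, 8} — 5 values for 5 variables — and 6 appears only in a6's list, so a6 = 6.

6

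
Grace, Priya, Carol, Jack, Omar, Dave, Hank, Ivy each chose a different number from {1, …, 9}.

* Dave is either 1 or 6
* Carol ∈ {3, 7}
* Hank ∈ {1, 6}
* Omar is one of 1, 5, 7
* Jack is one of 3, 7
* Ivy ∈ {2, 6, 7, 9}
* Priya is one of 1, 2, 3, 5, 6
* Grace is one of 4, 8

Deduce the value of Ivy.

Carol and Jack between them cover only {3, 7} — a naked pair. Remove those values from Priya, Omar, Ivy.
Dave and Hank between them cover only {1, 6} — a naked pair. Remove those values from Priya, Omar, Ivy.
Omar must be 5 (only option left). Remove 5 from Priya.
Priya has just one choice, so Priya = 2. Eliminate 2 elsewhere: Ivy.
So Ivy = 9.

9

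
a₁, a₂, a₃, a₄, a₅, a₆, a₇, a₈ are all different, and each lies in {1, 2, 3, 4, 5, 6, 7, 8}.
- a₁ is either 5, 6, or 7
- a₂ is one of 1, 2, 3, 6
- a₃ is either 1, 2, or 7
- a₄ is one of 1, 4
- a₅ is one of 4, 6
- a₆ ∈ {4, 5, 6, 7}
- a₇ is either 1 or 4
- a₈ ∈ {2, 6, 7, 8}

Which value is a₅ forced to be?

The 8 variables draw from only 8 values {1, 2, 3, 4, 5, 6, 7, 8}, so each is used; only a₂ can be 3, hence a₂ = 3.
The 7 still-open variables together cover exactly {1, 2, 4, 5, 6, 7, 8} — 7 values for 7 variables — and 8 appears only in a₈'s list, so a₈ = 8.
The 6 still-open variables draw from only 6 values {1, 2, 4, 5, 6, 7}, so each is used; only a₃ can be 2, hence a₃ = 2.
The 2 variables a₄ and a₇ are confined to {1, 4}, which locks those values in; drop them from a₅, a₆.
So a₅ = 6.

6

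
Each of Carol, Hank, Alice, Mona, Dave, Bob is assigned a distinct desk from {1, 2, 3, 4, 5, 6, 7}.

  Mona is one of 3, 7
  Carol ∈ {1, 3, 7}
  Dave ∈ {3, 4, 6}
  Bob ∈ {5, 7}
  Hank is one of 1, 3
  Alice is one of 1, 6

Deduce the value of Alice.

The 6 variables together cover exactly {1, 3, 4, 5, 6, 7} — 6 values for 6 variables — and 4 appears only in Dave's list, so Dave = 4.
The 5 still-open variables draw from only 5 values {1, 3, 5, 6, 7}, so each is used; only Bob can be 5, hence Bob = 5.
The 4 still-open variables together cover exactly {1, 3, 6, 7} — 4 values for 4 variables — and 6 appears only in Alice's list, so Alice = 6.

6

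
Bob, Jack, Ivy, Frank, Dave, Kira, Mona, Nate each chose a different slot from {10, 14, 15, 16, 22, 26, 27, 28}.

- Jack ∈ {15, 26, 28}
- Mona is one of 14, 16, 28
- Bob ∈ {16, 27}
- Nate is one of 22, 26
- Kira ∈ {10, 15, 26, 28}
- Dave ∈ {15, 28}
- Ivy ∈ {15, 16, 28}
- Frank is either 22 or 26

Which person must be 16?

The 8 variables together cover exactly {10, 14, 15, 16, 22, 26, 27, 28} — 8 values for 8 variables — and 10 appears only in Kira's list, so Kira = 10.
The 7 still-open variables together cover exactly {14, 15, 16, 22, 26, 27, 28} — 7 values for 7 variables — and 14 appears only in Mona's list, so Mona = 14.
Among the 6 still-open variables, 27 fits only Bob (and all 6 values in {15, 16, 22, 26, 27, 28} must be used), so Bob = 27.
The 5 still-open variables draw from only 5 values {15, 16, 22, 26, 28}, so each is used; only Ivy can be 16, hence Ivy = 16.

Ivy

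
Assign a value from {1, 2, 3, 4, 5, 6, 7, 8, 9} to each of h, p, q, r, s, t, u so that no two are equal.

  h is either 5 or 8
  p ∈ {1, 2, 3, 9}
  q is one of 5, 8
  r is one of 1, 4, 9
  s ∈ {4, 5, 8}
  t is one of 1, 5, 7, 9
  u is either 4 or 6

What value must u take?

6

h and q share exactly the 2 values {5, 8}; by pigeonhole those values go to them, so strike 5, 8 from s, t.
s has just one choice, so s = 4. Eliminate 4 elsewhere: r, u.
So u = 6.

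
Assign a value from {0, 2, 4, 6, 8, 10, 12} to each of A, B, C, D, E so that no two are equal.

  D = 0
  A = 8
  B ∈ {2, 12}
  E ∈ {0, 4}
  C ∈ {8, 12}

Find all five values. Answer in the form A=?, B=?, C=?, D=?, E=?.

A=8, B=2, C=12, D=0, E=4

A's domain is down to {8}, so A = 8. Strike 8 from C.
C must be 12 (only option left). Strike 12 from B.
That leaves D = 0. Strike 0 from E.
E's domain is down to {4}, so E = 4.
B has just one choice, so B = 2.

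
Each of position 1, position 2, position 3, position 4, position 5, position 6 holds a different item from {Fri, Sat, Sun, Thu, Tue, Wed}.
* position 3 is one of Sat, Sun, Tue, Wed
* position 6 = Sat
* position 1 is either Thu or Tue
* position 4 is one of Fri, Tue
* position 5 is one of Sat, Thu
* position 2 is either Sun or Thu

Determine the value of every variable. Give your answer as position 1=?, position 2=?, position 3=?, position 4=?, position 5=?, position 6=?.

position 6's domain is down to {Sat}, so position 6 = Sat. Eliminate Sat elsewhere: position 3, position 5.
position 5 must be Thu (only option left). Remove Thu from position 1, position 2.
position 1 has just one choice, so position 1 = Tue. Remove Tue from position 3, position 4.
That leaves position 2 = Sun. Strike Sun from position 3.
That leaves position 3 = Wed.
position 4's domain is down to {Fri}, so position 4 = Fri.

position 1=Tue, position 2=Sun, position 3=Wed, position 4=Fri, position 5=Thu, position 6=Sat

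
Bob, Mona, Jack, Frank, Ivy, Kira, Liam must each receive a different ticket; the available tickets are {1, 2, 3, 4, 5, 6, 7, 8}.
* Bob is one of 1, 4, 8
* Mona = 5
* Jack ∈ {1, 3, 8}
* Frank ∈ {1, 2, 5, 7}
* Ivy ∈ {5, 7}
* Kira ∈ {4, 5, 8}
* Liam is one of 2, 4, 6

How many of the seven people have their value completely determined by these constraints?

Mona must be 5 (only option left). Remove 5 from Frank, Ivy, Kira.
Ivy's domain is down to {7}, so Ivy = 7. Remove 7 from Frank.
Determined: Mona=5, Ivy=7. The other people each still have more than one consistent value. That makes 2.

2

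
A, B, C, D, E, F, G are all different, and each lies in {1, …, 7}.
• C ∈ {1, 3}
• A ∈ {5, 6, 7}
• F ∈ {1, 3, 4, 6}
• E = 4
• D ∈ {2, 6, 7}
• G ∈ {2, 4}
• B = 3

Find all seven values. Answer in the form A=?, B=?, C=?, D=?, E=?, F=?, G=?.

A=5, B=3, C=1, D=7, E=4, F=6, G=2

B has just one choice, so B = 3. Eliminate 3 elsewhere: C, F.
C's domain is down to {1}, so C = 1. Eliminate 1 elsewhere: F.
E must be 4 (only option left). Remove 4 from F, G.
That leaves F = 6. Eliminate 6 elsewhere: A, D.
G must be 2 (only option left). Strike 2 from D.
D has just one choice, so D = 7. So A can't be 7.
That leaves A = 5.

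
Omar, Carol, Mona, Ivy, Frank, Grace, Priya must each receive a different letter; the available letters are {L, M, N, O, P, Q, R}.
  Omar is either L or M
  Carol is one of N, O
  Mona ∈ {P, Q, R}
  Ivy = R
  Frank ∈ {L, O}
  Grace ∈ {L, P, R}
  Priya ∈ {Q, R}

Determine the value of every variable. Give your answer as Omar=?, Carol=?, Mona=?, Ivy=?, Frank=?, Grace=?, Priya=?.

Omar=M, Carol=N, Mona=P, Ivy=R, Frank=O, Grace=L, Priya=Q

Ivy must be R (only option left). Strike R from Mona, Grace, Priya.
Priya must be Q (only option left). Eliminate Q elsewhere: Mona.
Mona has just one choice, so Mona = P. Strike P from Grace.
Grace's domain is down to {L}, so Grace = L. Remove L from Omar, Frank.
That leaves Omar = M.
Frank's domain is down to {O}, so Frank = O. Remove O from Carol.
Carol's domain is down to {N}, so Carol = N.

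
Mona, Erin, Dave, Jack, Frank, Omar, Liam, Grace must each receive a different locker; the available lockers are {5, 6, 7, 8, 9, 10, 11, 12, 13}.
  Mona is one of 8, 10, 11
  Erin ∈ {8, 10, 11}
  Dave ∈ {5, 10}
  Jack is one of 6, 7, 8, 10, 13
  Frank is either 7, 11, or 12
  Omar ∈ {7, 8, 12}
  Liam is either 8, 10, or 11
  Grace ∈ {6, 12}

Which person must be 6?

Grace

The 8 variables together cover exactly {5, 6, 7, 8, 10, 11, 12, 13} — 8 values for 8 variables — and 5 appears only in Dave's list, so Dave = 5.
Among the 7 still-open variables, 13 fits only Jack (and all 7 values in {6, 7, 8, 10, 11, 12, 13} must be used), so Jack = 13.
Among the 6 still-open variables, 6 fits only Grace (and all 6 values in {6, 7, 8, 10, 11, 12} must be used), so Grace = 6.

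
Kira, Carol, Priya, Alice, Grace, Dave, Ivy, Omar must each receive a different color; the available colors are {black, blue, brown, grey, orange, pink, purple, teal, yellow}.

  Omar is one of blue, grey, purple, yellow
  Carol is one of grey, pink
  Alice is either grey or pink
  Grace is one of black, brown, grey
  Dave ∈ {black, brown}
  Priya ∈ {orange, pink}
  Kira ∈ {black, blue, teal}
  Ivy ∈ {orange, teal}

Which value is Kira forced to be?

Carol and Alice share exactly the 2 values {grey, pink}; by pigeonhole those values go to them, so strike grey, pink from Priya, Grace, Omar.
Priya's domain is down to {orange}, so Priya = orange. So Ivy can't be orange.
Ivy has just one choice, so Ivy = teal. Remove teal from Kira.
Grace and Dave share exactly the 2 values {black, brown}; by pigeonhole those values go to them, so strike black, brown from Kira.
So Kira = blue.

blue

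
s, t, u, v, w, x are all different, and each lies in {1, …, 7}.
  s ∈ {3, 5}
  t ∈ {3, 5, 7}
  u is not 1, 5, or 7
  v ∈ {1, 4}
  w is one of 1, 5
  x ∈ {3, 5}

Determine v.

s and x share exactly the 2 values {3, 5}; by pigeonhole those values go to them, so strike 3, 5 from t, u, w.
t must be 7 (only option left).
That leaves w = 1. So v can't be 1.
So v = 4.

4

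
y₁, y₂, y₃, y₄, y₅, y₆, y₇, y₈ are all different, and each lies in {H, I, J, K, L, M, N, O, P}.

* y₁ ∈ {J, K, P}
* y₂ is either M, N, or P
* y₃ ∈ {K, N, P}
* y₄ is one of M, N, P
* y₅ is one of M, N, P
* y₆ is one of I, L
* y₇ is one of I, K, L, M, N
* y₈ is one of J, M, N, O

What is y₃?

The 8 variables draw from only 8 values {I, J, K, L, M, N, O, P}, so each is used; only y₈ can be O, hence y₈ = O.
Among the 7 still-open variables, J fits only y₁ (and all 7 values in {I, J, K, L, M, N, P} must be used), so y₁ = J.
y₂, y₄, y₅ between them cover only {M, N, P} — a naked triple. Remove those values from y₃, y₇.
So y₃ = K.

K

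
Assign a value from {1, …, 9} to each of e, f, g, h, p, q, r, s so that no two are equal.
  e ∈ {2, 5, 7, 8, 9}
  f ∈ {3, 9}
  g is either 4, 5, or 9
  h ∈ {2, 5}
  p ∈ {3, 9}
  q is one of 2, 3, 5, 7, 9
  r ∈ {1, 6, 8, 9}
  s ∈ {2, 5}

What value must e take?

f and p share exactly the 2 values {3, 9}; by pigeonhole those values go to them, so strike 3, 9 from e, g, q, r.
h and s share exactly the 2 values {2, 5}; by pigeonhole those values go to them, so strike 2, 5 from e, g, q.
g has just one choice, so g = 4.
q has just one choice, so q = 7. Eliminate 7 elsewhere: e.
So e = 8.

8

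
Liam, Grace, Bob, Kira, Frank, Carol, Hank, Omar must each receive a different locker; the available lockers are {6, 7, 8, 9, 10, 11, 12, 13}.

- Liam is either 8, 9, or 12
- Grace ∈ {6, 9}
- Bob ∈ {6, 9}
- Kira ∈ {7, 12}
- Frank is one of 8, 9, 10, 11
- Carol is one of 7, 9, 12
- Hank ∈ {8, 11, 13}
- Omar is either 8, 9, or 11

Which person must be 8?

The 8 variables together cover exactly {6, 7, 8, 9, 10, 11, 12, 13} — 8 values for 8 variables — and 10 appears only in Frank's list, so Frank = 10.
The 7 still-open variables draw from only 7 values {6, 7, 8, 9, 11, 12, 13}, so each is used; only Hank can be 13, hence Hank = 13.
The 6 still-open variables draw from only 6 values {6, 7, 8, 9, 11, 12}, so each is used; only Omar can be 11, hence Omar = 11.
Among the 5 still-open variables, 8 fits only Liam (and all 5 values in {6, 7, 8, 9, 12} must be used), so Liam = 8.

Liam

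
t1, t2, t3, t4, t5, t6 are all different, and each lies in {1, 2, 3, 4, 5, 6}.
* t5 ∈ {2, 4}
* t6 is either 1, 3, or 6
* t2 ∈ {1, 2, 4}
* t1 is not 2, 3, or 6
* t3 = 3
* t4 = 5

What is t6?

t3 has just one choice, so t3 = 3. Eliminate 3 elsewhere: t6.
t4 has just one choice, so t4 = 5. Eliminate 5 elsewhere: t1.
Among the 4 still-open variables, 6 fits only t6 (and all 4 values in {1, 2, 4, 6} must be used), so t6 = 6.

6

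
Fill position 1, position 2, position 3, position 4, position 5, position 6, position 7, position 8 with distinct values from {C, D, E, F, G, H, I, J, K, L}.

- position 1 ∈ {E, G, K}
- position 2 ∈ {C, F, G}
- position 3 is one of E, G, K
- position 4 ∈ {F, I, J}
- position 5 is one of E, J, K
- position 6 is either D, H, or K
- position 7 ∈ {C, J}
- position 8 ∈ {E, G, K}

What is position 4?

I

The 3 variables position 1, position 3, position 8 are confined to {E, G, K}, which locks those values in; drop them from position 2, position 5, position 6.
position 5 has just one choice, so position 5 = J. Eliminate J elsewhere: position 4, position 7.
position 7's domain is down to {C}, so position 7 = C. Strike C from position 2.
position 2 has just one choice, so position 2 = F. So position 4 can't be F.
So position 4 = I.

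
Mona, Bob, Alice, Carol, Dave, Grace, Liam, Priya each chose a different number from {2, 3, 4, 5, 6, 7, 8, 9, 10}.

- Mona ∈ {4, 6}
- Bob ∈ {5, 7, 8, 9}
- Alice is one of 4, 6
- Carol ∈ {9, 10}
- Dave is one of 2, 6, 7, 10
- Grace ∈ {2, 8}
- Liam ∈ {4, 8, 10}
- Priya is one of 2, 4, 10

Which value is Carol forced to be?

9

The 8 variables together cover exactly {2, 4, 5, 6, 7, 8, 9, 10} — 8 values for 8 variables — and 5 appears only in Bob's list, so Bob = 5.
The 7 still-open variables draw from only 7 values {2, 4, 6, 7, 8, 9, 10}, so each is used; only Dave can be 7, hence Dave = 7.
The 6 still-open variables draw from only 6 values {2, 4, 6, 8, 9, 10}, so each is used; only Carol can be 9, hence Carol = 9.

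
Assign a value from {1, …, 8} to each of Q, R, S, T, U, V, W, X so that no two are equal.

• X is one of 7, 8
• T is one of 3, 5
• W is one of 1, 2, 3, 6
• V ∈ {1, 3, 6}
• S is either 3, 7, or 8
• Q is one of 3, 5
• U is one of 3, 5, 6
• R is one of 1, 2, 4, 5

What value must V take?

The 8 variables together cover exactly {1, 2, 3, 4, 5, 6, 7, 8} — 8 values for 8 variables — and 4 appears only in R's list, so R = 4.
The 7 still-open variables together cover exactly {1, 2, 3, 5, 6, 7, 8} — 7 values for 7 variables — and 2 appears only in W's list, so W = 2.
The 6 still-open variables together cover exactly {1, 3, 5, 6, 7, 8} — 6 values for 6 variables — and 1 appears only in V's list, so V = 1.

1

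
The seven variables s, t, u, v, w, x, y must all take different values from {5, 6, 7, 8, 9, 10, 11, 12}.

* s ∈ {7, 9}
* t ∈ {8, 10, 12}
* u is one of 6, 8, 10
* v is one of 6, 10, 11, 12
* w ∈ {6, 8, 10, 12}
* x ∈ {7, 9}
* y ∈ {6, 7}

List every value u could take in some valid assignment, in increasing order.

The 7 variables draw from only 7 values {6, 7, 8, 9, 10, 11, 12}, so each is used; only v can be 11, hence v = 11.
The 2 variables s and x are confined to {7, 9}, which locks those values in; drop them from y.
That leaves y = 6. Eliminate 6 elsewhere: u, w.
No further eliminations apply; u can still be any of 8, 10.

8, 10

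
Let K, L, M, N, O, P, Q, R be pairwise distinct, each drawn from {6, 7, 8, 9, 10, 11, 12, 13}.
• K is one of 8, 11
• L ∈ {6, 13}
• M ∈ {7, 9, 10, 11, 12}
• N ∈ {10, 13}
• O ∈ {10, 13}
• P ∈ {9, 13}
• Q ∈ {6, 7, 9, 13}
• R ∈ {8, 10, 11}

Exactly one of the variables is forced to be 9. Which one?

The 8 variables together cover exactly {6, 7, 8, 9, 10, 11, 12, 13} — 8 values for 8 variables — and 12 appears only in M's list, so M = 12.
The 7 still-open variables draw from only 7 values {6, 7, 8, 9, 10, 11, 13}, so each is used; only Q can be 7, hence Q = 7.
The 6 still-open variables draw from only 6 values {6, 8, 9, 10, 11, 13}, so each is used; only L can be 6, hence L = 6.
The 5 still-open variables together cover exactly {8, 9, 10, 11, 13} — 5 values for 5 variables — and 9 appears only in P's list, so P = 9.

P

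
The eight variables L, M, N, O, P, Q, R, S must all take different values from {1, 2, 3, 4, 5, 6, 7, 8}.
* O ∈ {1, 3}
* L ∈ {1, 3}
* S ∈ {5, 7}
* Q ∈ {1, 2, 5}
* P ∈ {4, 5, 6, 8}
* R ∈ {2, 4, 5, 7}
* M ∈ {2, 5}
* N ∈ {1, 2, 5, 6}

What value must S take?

7

Among the 8 variables, 8 fits only P (and all 8 values in {1, 2, 3, 4, 5, 6, 7, 8} must be used), so P = 8.
The 7 still-open variables together cover exactly {1, 2, 3, 4, 5, 6, 7} — 7 values for 7 variables — and 4 appears only in R's list, so R = 4.
Among the 6 still-open variables, 6 fits only N (and all 6 values in {1, 2, 3, 5, 6, 7} must be used), so N = 6.
The 5 still-open variables together cover exactly {1, 2, 3, 5, 7} — 5 values for 5 variables — and 7 appears only in S's list, so S = 7.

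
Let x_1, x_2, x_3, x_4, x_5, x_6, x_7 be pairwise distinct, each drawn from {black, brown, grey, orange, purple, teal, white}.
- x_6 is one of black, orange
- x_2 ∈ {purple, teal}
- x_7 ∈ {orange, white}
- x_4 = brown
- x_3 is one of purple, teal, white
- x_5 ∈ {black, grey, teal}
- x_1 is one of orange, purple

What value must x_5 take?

grey

x_4's domain is down to {brown}, so x_4 = brown.
Among the 6 still-open variables, grey fits only x_5 (and all 6 values in {black, grey, orange, purple, teal, white} must be used), so x_5 = grey.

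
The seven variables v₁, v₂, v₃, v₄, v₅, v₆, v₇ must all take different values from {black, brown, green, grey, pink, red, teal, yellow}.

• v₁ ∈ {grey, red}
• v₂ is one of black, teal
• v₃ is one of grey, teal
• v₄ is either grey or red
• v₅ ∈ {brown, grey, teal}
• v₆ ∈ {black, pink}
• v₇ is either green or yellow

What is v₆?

pink

v₁ and v₄ between them cover only {grey, red} — a naked pair. Remove those values from v₃, v₅.
v₃ has just one choice, so v₃ = teal. So v₂, v₅ can't be teal.
v₅ has just one choice, so v₅ = brown.
v₂ has just one choice, so v₂ = black. Eliminate black elsewhere: v₆.
So v₆ = pink.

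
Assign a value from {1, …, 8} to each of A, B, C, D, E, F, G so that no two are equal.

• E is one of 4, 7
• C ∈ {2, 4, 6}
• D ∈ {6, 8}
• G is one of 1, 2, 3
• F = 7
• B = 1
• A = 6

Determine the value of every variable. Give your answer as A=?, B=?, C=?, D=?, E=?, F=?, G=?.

A must be 6 (only option left). Strike 6 from C, D.
That leaves B = 1. Remove 1 from G.
D must be 8 (only option left).
F's domain is down to {7}, so F = 7. Eliminate 7 elsewhere: E.
E must be 4 (only option left). Eliminate 4 elsewhere: C.
C must be 2 (only option left). Eliminate 2 elsewhere: G.
G must be 3 (only option left).

A=6, B=1, C=2, D=8, E=4, F=7, G=3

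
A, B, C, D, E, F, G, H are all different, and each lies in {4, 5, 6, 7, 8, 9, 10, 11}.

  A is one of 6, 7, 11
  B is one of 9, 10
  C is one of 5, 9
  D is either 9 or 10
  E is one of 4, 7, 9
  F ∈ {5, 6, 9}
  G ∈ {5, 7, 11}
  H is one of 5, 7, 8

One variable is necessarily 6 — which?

The 8 variables together cover exactly {4, 5, 6, 7, 8, 9, 10, 11} — 8 values for 8 variables — and 4 appears only in E's list, so E = 4.
The 7 still-open variables draw from only 7 values {5, 6, 7, 8, 9, 10, 11}, so each is used; only H can be 8, hence H = 8.
B and D between them cover only {9, 10} — a naked pair. Remove those values from C, F.
C's domain is down to {5}, so C = 5. Eliminate 5 elsewhere: F, G.
So 6 goes to F.

F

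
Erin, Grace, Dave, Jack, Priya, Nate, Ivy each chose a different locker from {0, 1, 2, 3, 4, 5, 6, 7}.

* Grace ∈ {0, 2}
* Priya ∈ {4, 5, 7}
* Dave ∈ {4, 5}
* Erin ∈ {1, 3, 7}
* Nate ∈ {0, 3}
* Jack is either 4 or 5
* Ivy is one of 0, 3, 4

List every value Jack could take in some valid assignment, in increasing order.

The 7 variables together cover exactly {0, 1, 2, 3, 4, 5, 7} — 7 values for 7 variables — and 1 appears only in Erin's list, so Erin = 1.
The 6 still-open variables draw from only 6 values {0, 2, 3, 4, 5, 7}, so each is used; only Grace can be 2, hence Grace = 2.
The 5 still-open variables together cover exactly {0, 3, 4, 5, 7} — 5 values for 5 variables — and 7 appears only in Priya's list, so Priya = 7.
Dave and Jack between them cover only {4, 5} — a naked pair. Remove those values from Ivy.
No further eliminations apply; Jack can still be any of 4, 5.

4, 5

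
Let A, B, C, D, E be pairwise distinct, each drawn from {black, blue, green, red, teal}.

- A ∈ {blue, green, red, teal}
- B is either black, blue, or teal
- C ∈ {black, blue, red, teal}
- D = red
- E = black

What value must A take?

green

D must be red (only option left). So A, C can't be red.
That leaves E = black. Strike black from B, C.
Among the 3 still-open variables, green fits only A (and all 3 values in {blue, green, teal} must be used), so A = green.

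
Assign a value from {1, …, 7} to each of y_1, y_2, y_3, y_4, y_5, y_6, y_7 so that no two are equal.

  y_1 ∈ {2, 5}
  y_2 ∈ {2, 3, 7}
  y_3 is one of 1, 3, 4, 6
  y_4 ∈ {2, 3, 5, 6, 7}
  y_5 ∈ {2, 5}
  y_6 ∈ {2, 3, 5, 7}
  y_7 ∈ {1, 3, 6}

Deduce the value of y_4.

Among the 7 variables, 4 fits only y_3 (and all 7 values in {1, 2, 3, 4, 5, 6, 7} must be used), so y_3 = 4.
The 6 still-open variables together cover exactly {1, 2, 3, 5, 6, 7} — 6 values for 6 variables — and 1 appears only in y_7's list, so y_7 = 1.
The 5 still-open variables together cover exactly {2, 3, 5, 6, 7} — 5 values for 5 variables — and 6 appears only in y_4's list, so y_4 = 6.

6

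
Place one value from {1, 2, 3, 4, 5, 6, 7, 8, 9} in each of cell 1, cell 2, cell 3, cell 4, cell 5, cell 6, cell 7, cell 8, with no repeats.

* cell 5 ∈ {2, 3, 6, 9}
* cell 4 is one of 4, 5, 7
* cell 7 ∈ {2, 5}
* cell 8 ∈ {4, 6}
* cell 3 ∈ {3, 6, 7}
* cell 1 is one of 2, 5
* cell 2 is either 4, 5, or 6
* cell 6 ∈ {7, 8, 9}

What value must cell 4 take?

7

The 8 variables together cover exactly {2, 3, 4, 5, 6, 7, 8, 9} — 8 values for 8 variables — and 8 appears only in cell 6's list, so cell 6 = 8.
Among the 7 still-open variables, 9 fits only cell 5 (and all 7 values in {2, 3, 4, 5, 6, 7, 9} must be used), so cell 5 = 9.
The 6 still-open variables together cover exactly {2, 3, 4, 5, 6, 7} — 6 values for 6 variables — and 3 appears only in cell 3's list, so cell 3 = 3.
The 5 still-open variables draw from only 5 values {2, 4, 5, 6, 7}, so each is used; only cell 4 can be 7, hence cell 4 = 7.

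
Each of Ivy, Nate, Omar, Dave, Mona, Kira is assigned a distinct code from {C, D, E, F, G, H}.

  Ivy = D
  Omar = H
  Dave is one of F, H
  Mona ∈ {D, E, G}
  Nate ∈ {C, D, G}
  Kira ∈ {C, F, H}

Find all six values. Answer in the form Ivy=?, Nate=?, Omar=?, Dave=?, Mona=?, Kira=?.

Ivy=D, Nate=G, Omar=H, Dave=F, Mona=E, Kira=C

Ivy's domain is down to {D}, so Ivy = D. Remove D from Nate, Mona.
Omar has just one choice, so Omar = H. Strike H from Dave, Kira.
That leaves Dave = F. Strike F from Kira.
Kira must be C (only option left). So Nate can't be C.
Nate's domain is down to {G}, so Nate = G. Eliminate G elsewhere: Mona.
Mona's domain is down to {E}, so Mona = E.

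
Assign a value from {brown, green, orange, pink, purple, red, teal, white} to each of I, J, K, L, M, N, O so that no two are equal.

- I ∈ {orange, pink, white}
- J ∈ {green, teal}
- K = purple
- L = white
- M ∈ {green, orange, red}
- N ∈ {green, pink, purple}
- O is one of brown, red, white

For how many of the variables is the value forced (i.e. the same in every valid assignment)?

2

K's domain is down to {purple}, so K = purple. Remove purple from N.
L must be white (only option left). So I, O can't be white.
Determined: K=purple, L=white. The other variables each still have more than one consistent value. That makes 2.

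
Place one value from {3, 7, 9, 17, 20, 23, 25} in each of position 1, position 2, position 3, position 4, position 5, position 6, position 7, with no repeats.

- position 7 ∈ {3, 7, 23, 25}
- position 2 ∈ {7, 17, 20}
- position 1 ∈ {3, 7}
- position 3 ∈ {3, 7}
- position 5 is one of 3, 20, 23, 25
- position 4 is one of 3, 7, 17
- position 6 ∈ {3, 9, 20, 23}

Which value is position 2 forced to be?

Among the 7 variables, 9 fits only position 6 (and all 7 values in {3, 7, 9, 17, 20, 23, 25} must be used), so position 6 = 9.
The 2 variables position 1 and position 3 are confined to {3, 7}, which locks those values in; drop them from position 2, position 4, position 5, position 7.
position 4's domain is down to {17}, so position 4 = 17. Remove 17 from position 2.
So position 2 = 20.

20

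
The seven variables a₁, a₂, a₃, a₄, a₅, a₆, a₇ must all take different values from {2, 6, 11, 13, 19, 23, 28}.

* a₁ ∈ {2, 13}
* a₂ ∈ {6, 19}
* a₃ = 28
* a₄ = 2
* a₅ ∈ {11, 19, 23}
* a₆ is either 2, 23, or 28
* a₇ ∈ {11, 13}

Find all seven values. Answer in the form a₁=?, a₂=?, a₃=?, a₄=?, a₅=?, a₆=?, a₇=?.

a₁=13, a₂=6, a₃=28, a₄=2, a₅=19, a₆=23, a₇=11

a₃ has just one choice, so a₃ = 28. Eliminate 28 elsewhere: a₆.
a₄ has just one choice, so a₄ = 2. Eliminate 2 elsewhere: a₁, a₆.
a₆ must be 23 (only option left). Strike 23 from a₅.
a₁ must be 13 (only option left). Remove 13 from a₇.
a₇ has just one choice, so a₇ = 11. Remove 11 from a₅.
a₅ must be 19 (only option left). Remove 19 from a₂.
a₂'s domain is down to {6}, so a₂ = 6.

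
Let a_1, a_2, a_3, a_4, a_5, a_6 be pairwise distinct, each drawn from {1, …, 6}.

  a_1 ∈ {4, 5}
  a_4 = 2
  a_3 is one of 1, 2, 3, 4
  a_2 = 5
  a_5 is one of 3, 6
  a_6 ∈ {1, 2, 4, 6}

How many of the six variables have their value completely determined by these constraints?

a_2's domain is down to {5}, so a_2 = 5. So a_1 can't be 5.
a_4's domain is down to {2}, so a_4 = 2. Eliminate 2 elsewhere: a_3, a_6.
That leaves a_1 = 4. Strike 4 from a_3, a_6.
Determined: a_1=4, a_2=5, a_4=2. The other variables each still have more than one consistent value. That makes 3.

3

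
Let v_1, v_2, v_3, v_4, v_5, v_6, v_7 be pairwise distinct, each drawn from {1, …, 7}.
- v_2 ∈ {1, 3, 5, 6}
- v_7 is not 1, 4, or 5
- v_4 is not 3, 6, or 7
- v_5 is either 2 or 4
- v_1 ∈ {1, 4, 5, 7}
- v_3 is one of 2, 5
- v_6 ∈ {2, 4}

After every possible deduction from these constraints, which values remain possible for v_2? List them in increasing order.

The 2 variables v_5 and v_6 are confined to {2, 4}, which locks those values in; drop them from v_1, v_3, v_4, v_7.
v_3 must be 5 (only option left). Remove 5 from v_1, v_2, v_4.
v_4 has just one choice, so v_4 = 1. Remove 1 from v_1, v_2.
v_1 has just one choice, so v_1 = 7. Strike 7 from v_7.
No further eliminations apply; v_2 can still be any of 3, 6.

3, 6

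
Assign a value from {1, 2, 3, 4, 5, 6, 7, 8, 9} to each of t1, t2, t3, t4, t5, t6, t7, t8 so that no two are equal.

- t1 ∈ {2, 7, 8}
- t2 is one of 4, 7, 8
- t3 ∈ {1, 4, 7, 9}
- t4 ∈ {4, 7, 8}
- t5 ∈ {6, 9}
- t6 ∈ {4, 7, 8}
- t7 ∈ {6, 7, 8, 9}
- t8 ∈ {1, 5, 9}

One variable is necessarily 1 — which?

The 8 variables draw from only 8 values {1, 2, 4, 5, 6, 7, 8, 9}, so each is used; only t1 can be 2, hence t1 = 2.
Among the 7 still-open variables, 5 fits only t8 (and all 7 values in {1, 4, 5, 6, 7, 8, 9} must be used), so t8 = 5.
Among the 6 still-open variables, 1 fits only t3 (and all 6 values in {1, 4, 6, 7, 8, 9} must be used), so t3 = 1.

t3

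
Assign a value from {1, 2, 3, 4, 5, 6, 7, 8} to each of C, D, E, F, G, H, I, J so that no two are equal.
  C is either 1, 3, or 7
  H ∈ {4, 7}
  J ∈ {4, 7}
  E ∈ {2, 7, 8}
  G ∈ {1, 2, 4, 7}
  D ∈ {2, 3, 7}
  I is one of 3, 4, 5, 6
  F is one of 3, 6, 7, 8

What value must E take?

8

The 8 variables draw from only 8 values {1, 2, 3, 4, 5, 6, 7, 8}, so each is used; only I can be 5, hence I = 5.
The 7 still-open variables together cover exactly {1, 2, 3, 4, 6, 7, 8} — 7 values for 7 variables — and 6 appears only in F's list, so F = 6.
The 6 still-open variables draw from only 6 values {1, 2, 3, 4, 7, 8}, so each is used; only E can be 8, hence E = 8.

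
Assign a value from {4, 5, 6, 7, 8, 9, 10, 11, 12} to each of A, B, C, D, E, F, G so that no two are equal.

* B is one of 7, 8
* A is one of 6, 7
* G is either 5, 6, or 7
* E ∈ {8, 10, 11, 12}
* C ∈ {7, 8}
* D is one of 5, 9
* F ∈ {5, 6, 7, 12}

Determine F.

B and C between them cover only {7, 8} — a naked pair. Remove those values from A, E, F, G.
A has just one choice, so A = 6. Remove 6 from F, G.
G must be 5 (only option left). Strike 5 from D, F.
So F = 12.

12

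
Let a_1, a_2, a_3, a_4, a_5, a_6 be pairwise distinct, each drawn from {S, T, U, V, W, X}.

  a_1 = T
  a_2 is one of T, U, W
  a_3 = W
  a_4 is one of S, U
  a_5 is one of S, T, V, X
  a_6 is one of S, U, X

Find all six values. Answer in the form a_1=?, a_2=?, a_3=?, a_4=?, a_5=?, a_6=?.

a_1 must be T (only option left). Remove T from a_2, a_5.
a_3's domain is down to {W}, so a_3 = W. Remove W from a_2.
a_2's domain is down to {U}, so a_2 = U. So a_4, a_6 can't be U.
a_4 has just one choice, so a_4 = S. Strike S from a_5, a_6.
a_6's domain is down to {X}, so a_6 = X. So a_5 can't be X.
a_5's domain is down to {V}, so a_5 = V.

a_1=T, a_2=U, a_3=W, a_4=S, a_5=V, a_6=X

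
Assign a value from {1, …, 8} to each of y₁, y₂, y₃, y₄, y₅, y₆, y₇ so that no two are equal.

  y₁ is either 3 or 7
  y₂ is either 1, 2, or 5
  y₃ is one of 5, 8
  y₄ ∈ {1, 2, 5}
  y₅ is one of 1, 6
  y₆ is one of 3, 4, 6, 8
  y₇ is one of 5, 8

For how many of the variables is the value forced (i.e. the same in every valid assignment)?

The 2 variables y₃ and y₇ are confined to {5, 8}, which locks those values in; drop them from y₂, y₄, y₆.
y₂ and y₄ between them cover only {1, 2} — a naked pair. Remove those values from y₅.
y₅ must be 6 (only option left). Eliminate 6 elsewhere: y₆.
Determined: y₅=6. The other variables each still have more than one consistent value. That makes 1.

1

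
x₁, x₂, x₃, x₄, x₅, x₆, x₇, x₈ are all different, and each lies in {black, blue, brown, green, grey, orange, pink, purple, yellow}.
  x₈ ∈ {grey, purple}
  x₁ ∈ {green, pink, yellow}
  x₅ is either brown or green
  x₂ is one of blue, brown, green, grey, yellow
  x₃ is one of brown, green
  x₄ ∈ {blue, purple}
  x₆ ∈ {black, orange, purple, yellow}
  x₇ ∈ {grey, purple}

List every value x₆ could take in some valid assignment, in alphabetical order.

black, orange

The 2 variables x₃ and x₅ are confined to {brown, green}, which locks those values in; drop them from x₁, x₂.
The 2 variables x₇ and x₈ are confined to {grey, purple}, which locks those values in; drop them from x₂, x₄, x₆.
That leaves x₄ = blue. Strike blue from x₂.
x₂ has just one choice, so x₂ = yellow. Remove yellow from x₁, x₆.
x₁ has just one choice, so x₁ = pink.
No further eliminations apply; x₆ can still be any of black, orange.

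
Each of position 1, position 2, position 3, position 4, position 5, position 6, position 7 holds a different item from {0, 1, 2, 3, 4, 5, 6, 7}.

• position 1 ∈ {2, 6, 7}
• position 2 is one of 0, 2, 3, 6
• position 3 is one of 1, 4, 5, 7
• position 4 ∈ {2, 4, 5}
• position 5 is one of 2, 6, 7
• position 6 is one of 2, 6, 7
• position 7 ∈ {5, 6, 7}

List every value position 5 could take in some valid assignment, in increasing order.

2, 6, 7

The 3 variables position 1, position 5, position 6 are confined to {2, 6, 7}, which locks those values in; drop them from position 2, position 3, position 4, position 7.
That leaves position 7 = 5. Remove 5 from position 3, position 4.
position 4 has just one choice, so position 4 = 4. Eliminate 4 elsewhere: position 3.
position 3 must be 1 (only option left).
No further eliminations apply; position 5 can still be any of 2, 6, 7.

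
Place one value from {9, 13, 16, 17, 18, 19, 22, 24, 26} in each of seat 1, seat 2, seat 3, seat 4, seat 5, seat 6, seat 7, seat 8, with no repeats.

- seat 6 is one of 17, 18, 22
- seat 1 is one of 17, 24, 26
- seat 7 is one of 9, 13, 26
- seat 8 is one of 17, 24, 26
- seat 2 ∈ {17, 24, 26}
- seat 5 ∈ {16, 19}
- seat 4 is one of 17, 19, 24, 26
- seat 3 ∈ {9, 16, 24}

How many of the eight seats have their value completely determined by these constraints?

seat 1, seat 2, seat 8 between them cover only {17, 24, 26} — a naked triple. Remove those values from seat 3, seat 4, seat 6, seat 7.
seat 4 must be 19 (only option left). Strike 19 from seat 5.
seat 5 must be 16 (only option left). So seat 3 can't be 16.
seat 3 must be 9 (only option left). Eliminate 9 elsewhere: seat 7.
seat 7 must be 13 (only option left).
Determined: seat 3=9, seat 4=19, seat 5=16, seat 7=13. The other seats each still have more than one consistent value. That makes 4.

4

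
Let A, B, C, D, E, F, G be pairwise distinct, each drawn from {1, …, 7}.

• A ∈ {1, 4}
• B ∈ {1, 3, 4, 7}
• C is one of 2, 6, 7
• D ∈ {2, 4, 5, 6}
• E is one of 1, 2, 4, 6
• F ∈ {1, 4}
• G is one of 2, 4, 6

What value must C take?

7

The 7 variables draw from only 7 values {1, 2, 3, 4, 5, 6, 7}, so each is used; only B can be 3, hence B = 3.
The 6 still-open variables together cover exactly {1, 2, 4, 5, 6, 7} — 6 values for 6 variables — and 5 appears only in D's list, so D = 5.
The 5 still-open variables draw from only 5 values {1, 2, 4, 6, 7}, so each is used; only C can be 7, hence C = 7.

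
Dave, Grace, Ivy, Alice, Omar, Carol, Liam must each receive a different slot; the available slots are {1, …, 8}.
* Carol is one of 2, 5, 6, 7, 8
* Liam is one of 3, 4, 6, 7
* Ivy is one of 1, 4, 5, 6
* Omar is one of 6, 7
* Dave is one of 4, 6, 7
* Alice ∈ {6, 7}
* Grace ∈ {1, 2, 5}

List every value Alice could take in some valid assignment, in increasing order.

Alice and Omar share exactly the 2 values {6, 7}; by pigeonhole those values go to them, so strike 6, 7 from Dave, Ivy, Carol, Liam.
That leaves Dave = 4. So Ivy, Liam can't be 4.
Liam has just one choice, so Liam = 3.
No further eliminations apply; Alice can still be any of 6, 7.

6, 7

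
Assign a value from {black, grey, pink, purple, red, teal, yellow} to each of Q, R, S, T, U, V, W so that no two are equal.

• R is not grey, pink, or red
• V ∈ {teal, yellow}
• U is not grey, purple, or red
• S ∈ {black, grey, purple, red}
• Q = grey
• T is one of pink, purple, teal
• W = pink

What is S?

red

Q has just one choice, so Q = grey. Strike grey from S.
That leaves W = pink. Remove pink from T, U.
The 5 still-open variables draw from only 5 values {black, purple, red, teal, yellow}, so each is used; only S can be red, hence S = red.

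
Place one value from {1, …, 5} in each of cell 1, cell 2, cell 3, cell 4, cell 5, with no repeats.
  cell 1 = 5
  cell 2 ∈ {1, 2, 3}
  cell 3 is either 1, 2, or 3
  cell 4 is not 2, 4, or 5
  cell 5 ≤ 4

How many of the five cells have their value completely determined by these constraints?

2

cell 1's domain is down to {5}, so cell 1 = 5.
The 4 still-open variables draw from only 4 values {1, 2, 3, 4}, so each is used; only cell 5 can be 4, hence cell 5 = 4.
Determined: cell 1=5, cell 5=4. The other cells each still have more than one consistent value. That makes 2.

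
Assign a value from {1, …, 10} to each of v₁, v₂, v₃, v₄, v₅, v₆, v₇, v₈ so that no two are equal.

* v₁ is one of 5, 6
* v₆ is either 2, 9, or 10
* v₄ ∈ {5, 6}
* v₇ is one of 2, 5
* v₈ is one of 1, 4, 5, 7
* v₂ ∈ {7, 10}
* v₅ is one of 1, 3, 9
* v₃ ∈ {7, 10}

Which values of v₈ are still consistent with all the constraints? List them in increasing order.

The 2 variables v₁ and v₄ are confined to {5, 6}, which locks those values in; drop them from v₇, v₈.
That leaves v₇ = 2. So v₆ can't be 2.
The 2 variables v₂ and v₃ are confined to {7, 10}, which locks those values in; drop them from v₆, v₈.
v₆'s domain is down to {9}, so v₆ = 9. Remove 9 from v₅.
No further eliminations apply; v₈ can still be any of 1, 4.

1, 4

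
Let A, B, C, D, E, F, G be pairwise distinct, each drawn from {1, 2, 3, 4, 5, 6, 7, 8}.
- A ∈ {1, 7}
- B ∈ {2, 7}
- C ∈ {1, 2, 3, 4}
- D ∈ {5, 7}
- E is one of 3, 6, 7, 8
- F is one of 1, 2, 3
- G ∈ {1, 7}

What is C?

A and G between them cover only {1, 7} — a naked pair. Remove those values from B, C, D, E, F.
B's domain is down to {2}, so B = 2. Strike 2 from C, F.
D's domain is down to {5}, so D = 5.
That leaves F = 3. Eliminate 3 elsewhere: C, E.
So C = 4.

4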